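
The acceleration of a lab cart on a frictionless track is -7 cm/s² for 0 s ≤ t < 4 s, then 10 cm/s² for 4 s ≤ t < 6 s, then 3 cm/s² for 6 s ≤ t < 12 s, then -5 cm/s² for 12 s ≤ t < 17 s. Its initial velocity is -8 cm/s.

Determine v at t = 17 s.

Δv equals the area under the a-t graph; then v = v₀ + Δv.
0–4 s: -7 × 4 = -28 cm/s
4–6 s: 10 × 2 = 20 cm/s
6–12 s: 3 × 6 = 18 cm/s
12–17 s: -5 × 5 = -25 cm/s
Δv = -15 cm/s, so v(17) = -8 + (-15) = -23 cm/s.

-23 cm/s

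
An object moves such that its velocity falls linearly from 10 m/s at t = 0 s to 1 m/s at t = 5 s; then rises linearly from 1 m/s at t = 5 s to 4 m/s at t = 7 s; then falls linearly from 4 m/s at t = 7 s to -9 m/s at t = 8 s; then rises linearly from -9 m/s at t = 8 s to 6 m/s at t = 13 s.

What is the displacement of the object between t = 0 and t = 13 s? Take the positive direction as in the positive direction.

22.5 m

Displacement is the signed area under the v-t curve.
0–5 s: ½(10 + 1)(5) = 27.5 m
5–7 s: ½(1 + 4)(2) = 5 m
7–8 s: ½(4 + -9)(1) = -2.5 m
8–13 s: ½(-9 + 6)(5) = -7.5 m
Net displacement = 22.5 m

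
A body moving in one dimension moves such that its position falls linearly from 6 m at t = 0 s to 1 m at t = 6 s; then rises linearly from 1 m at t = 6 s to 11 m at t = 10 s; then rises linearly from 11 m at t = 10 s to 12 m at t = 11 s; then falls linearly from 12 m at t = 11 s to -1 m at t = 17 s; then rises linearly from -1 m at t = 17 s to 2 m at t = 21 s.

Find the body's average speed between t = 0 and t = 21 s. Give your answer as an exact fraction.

Average speed = (total path length)/(elapsed time); on a piecewise-linear x-t graph the path length is Σ|Δx|.
0–6 s: |Δx| = |1 − 6| = 5 m
6–10 s: |Δx| = |11 − 1| = 10 m
10–11 s: |Δx| = |12 − 11| = 1 m
11–17 s: |Δx| = |-1 − 12| = 13 m
17–21 s: |Δx| = |2 − -1| = 3 m
Total path = 32 m; average speed = 32/21 = 32/21 m/s.

32/21 m/s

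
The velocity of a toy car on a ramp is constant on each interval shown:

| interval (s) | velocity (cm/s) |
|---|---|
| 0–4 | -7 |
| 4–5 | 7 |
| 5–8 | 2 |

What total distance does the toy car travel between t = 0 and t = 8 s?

Distance (not displacement) is the total path length: add the absolute areas under v-t.
0–4 s: |-7| × 4 = 28 cm
4–5 s: |7| × 1 = 7 cm
5–8 s: |2| × 3 = 6 cm
Total distance = 41 cm

41 cm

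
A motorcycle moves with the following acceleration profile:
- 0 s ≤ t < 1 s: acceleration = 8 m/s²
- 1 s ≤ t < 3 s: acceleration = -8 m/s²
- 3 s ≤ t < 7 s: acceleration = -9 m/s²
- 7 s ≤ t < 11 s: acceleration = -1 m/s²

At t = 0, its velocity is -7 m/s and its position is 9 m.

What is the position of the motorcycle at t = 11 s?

-352 m

On each constant-a segment, Δv = aΔt and Δx = v₀Δt + ½aΔt²; chain segment to segment.
0–1 s: v starts -7 m/s; Δx = -7·1 + ½·8·1² = -3 m; v ends 1 m/s.
1–3 s: v starts 1 m/s; Δx = 1·2 + ½·-8·2² = -14 m; v ends -15 m/s.
3–7 s: v starts -15 m/s; Δx = -15·4 + ½·-9·4² = -132 m; v ends -51 m/s.
7–11 s: v starts -51 m/s; Δx = -51·4 + ½·-1·4² = -212 m; v ends -55 m/s.
x(11) = 9 + Σ Δx = -352 m.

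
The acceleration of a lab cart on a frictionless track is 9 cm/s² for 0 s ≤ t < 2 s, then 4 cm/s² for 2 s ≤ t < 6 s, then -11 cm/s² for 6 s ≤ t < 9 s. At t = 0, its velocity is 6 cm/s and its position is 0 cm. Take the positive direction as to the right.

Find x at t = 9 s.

228.5 cm

On each constant-a segment, Δv = aΔt and Δx = v₀Δt + ½aΔt²; chain segment to segment.
0–2 s: v starts 6 cm/s; Δx = 6·2 + ½·9·2² = 30 cm; v ends 24 cm/s.
2–6 s: v starts 24 cm/s; Δx = 24·4 + ½·4·4² = 128 cm; v ends 40 cm/s.
6–9 s: v starts 40 cm/s; Δx = 40·3 + ½·-11·3² = 70.5 cm; v ends 7 cm/s.
x(9) = 0 + Σ Δx = 228.5 cm.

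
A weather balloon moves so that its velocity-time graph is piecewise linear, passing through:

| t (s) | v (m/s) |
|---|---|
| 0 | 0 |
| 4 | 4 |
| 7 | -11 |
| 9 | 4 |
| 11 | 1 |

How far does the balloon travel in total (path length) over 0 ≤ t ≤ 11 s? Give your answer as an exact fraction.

215/6 m

Total distance travelled is ∫|v| dt — sum the magnitudes of each area piece.
0–4 s: |½(0 + 4)(4)| = 8 m
4–7 s: v = 0 at t = 4.8 s; triangle areas 1.6 + 12.1 = 13.7 m
7–9 s: v = 0 at t = 127/15 s; triangle areas 121/15 + 16/15 = 137/15 m
9–11 s: |½(4 + 1)(2)| = 5 m
Total distance = 215/6 m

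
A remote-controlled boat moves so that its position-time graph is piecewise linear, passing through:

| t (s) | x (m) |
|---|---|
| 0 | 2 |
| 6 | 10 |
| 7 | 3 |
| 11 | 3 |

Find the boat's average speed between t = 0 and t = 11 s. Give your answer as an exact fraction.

15/11 m/s

Average speed = (total path length)/(elapsed time); on a piecewise-linear x-t graph the path length is Σ|Δx|.
0–6 s: |Δx| = |10 − 2| = 8 m
6–7 s: |Δx| = |3 − 10| = 7 m
7–11 s: |Δx| = |3 − 3| = 0 m
Total path = 15 m; average speed = 15/11 = 15/11 m/s.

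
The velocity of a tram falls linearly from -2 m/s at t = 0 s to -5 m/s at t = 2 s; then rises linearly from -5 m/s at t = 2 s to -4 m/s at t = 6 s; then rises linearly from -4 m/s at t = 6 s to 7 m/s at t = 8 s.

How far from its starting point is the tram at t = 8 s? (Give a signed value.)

-22 m

Displacement is the signed area under the v-t curve.
0–2 s: ½(-2 + -5)(2) = -7 m
2–6 s: ½(-5 + -4)(4) = -18 m
6–8 s: ½(-4 + 7)(2) = 3 m
Net displacement = -22 m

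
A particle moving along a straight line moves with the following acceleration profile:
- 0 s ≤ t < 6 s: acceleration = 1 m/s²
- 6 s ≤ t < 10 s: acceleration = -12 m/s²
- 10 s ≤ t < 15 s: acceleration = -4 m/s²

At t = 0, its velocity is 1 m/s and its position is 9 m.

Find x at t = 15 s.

-290 m

On each constant-a segment, Δv = aΔt and Δx = v₀Δt + ½aΔt²; chain segment to segment.
0–6 s: v starts 1 m/s; Δx = 1·6 + ½·1·6² = 24 m; v ends 7 m/s.
6–10 s: v starts 7 m/s; Δx = 7·4 + ½·-12·4² = -68 m; v ends -41 m/s.
10–15 s: v starts -41 m/s; Δx = -41·5 + ½·-4·5² = -255 m; v ends -61 m/s.
x(15) = 9 + Σ Δx = -290 m.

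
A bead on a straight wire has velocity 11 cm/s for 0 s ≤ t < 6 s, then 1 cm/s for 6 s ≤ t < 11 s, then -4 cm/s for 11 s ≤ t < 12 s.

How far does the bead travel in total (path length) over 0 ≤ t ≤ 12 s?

Total distance travelled is ∫|v| dt — sum the magnitudes of each area piece.
0–6 s: |11| × 6 = 66 cm
6–11 s: |1| × 5 = 5 cm
11–12 s: |-4| × 1 = 4 cm
Total distance = 75 cm

75 cm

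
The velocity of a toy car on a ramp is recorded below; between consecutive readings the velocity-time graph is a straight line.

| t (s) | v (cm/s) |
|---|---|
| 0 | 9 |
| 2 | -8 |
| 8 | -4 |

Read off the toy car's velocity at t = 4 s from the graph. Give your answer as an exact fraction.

On 2–8 s the graph is linear from -8 to -4 cm/s: v(4) = -8 + (-4 − -8)·(4 − 2)/(8 − 2) = -20/3 cm/s.

-20/3 cm/s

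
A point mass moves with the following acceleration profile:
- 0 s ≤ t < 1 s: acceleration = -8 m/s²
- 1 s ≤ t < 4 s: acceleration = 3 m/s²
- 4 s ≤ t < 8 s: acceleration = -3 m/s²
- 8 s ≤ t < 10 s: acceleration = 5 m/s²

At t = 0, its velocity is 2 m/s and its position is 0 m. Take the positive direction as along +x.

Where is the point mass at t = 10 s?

On each constant-a segment, Δv = aΔt and Δx = v₀Δt + ½aΔt²; chain segment to segment.
0–1 s: v starts 2 m/s; Δx = 2·1 + ½·-8·1² = -2 m; v ends -6 m/s.
1–4 s: v starts -6 m/s; Δx = -6·3 + ½·3·3² = -4.5 m; v ends 3 m/s.
4–8 s: v starts 3 m/s; Δx = 3·4 + ½·-3·4² = -12 m; v ends -9 m/s.
8–10 s: v starts -9 m/s; Δx = -9·2 + ½·5·2² = -8 m; v ends 1 m/s.
x(10) = 0 + Σ Δx = -26.5 m.

-26.5 m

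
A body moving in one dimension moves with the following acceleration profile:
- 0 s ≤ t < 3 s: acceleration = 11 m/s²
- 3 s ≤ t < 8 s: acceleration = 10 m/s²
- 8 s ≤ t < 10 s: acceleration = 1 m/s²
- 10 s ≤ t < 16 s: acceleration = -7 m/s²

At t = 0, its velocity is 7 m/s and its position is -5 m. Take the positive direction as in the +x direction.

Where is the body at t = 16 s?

998.5 m

On each constant-a segment, Δv = aΔt and Δx = v₀Δt + ½aΔt²; chain segment to segment.
0–3 s: v starts 7 m/s; Δx = 7·3 + ½·11·3² = 70.5 m; v ends 40 m/s.
3–8 s: v starts 40 m/s; Δx = 40·5 + ½·10·5² = 325 m; v ends 90 m/s.
8–10 s: v starts 90 m/s; Δx = 90·2 + ½·1·2² = 182 m; v ends 92 m/s.
10–16 s: v starts 92 m/s; Δx = 92·6 + ½·-7·6² = 426 m; v ends 50 m/s.
x(16) = -5 + Σ Δx = 998.5 m.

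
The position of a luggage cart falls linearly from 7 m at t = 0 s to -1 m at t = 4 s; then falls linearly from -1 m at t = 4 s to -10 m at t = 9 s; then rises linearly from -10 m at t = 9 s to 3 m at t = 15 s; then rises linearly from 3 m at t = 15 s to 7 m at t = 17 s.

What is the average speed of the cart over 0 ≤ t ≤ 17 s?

2 m/s

Average speed = (total path length)/(elapsed time); on a piecewise-linear x-t graph the path length is Σ|Δx|.
0–4 s: |Δx| = |-1 − 7| = 8 m
4–9 s: |Δx| = |-10 − -1| = 9 m
9–15 s: |Δx| = |3 − -10| = 13 m
15–17 s: |Δx| = |7 − 3| = 4 m
Total path = 34 m; average speed = 34/17 = 2 m/s.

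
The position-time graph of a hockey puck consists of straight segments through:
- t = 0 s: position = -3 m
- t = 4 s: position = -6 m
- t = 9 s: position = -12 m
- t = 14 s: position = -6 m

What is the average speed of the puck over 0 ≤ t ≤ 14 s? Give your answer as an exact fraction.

15/14 m/s

Average speed = (total path length)/(elapsed time); on a piecewise-linear x-t graph the path length is Σ|Δx|.
0–4 s: |Δx| = |-6 − -3| = 3 m
4–9 s: |Δx| = |-12 − -6| = 6 m
9–14 s: |Δx| = |-6 − -12| = 6 m
Total path = 15 m; average speed = 15/14 = 15/14 m/s.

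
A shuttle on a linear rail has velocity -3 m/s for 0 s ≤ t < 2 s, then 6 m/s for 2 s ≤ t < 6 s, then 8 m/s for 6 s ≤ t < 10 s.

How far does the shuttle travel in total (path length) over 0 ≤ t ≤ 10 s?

62 m

Distance (not displacement) is the total path length: add the absolute areas under v-t.
0–2 s: |-3| × 2 = 6 m
2–6 s: |6| × 4 = 24 m
6–10 s: |8| × 4 = 32 m
Total distance = 62 m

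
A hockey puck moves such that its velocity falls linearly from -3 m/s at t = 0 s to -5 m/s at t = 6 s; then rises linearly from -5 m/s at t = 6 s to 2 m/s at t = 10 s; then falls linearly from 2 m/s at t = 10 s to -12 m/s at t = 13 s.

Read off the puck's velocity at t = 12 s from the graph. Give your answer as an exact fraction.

On 10–13 s the graph is linear from 2 to -12 m/s: v(12) = 2 + (-12 − 2)·(12 − 10)/(13 − 10) = -22/3 m/s.

-22/3 m/s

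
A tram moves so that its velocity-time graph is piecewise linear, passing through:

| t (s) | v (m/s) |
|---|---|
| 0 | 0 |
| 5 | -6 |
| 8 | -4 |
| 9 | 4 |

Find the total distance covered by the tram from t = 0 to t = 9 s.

32 m

Total distance travelled is ∫|v| dt — sum the magnitudes of each area piece.
0–5 s: |½(0 + -6)(5)| = 15 m
5–8 s: |½(-6 + -4)(3)| = 15 m
8–9 s: v = 0 at t = 8.5 s; triangle areas 1 + 1 = 2 m
Total distance = 32 m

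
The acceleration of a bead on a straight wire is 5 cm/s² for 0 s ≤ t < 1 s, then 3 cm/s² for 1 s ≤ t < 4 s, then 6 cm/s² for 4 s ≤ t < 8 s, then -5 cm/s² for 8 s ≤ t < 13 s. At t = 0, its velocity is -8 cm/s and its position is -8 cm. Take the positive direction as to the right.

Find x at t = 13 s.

On each constant-a segment, Δv = aΔt and Δx = v₀Δt + ½aΔt²; chain segment to segment.
0–1 s: v starts -8 cm/s; Δx = -8·1 + ½·5·1² = -5.5 cm; v ends -3 cm/s.
1–4 s: v starts -3 cm/s; Δx = -3·3 + ½·3·3² = 4.5 cm; v ends 6 cm/s.
4–8 s: v starts 6 cm/s; Δx = 6·4 + ½·6·4² = 72 cm; v ends 30 cm/s.
8–13 s: v starts 30 cm/s; Δx = 30·5 + ½·-5·5² = 87.5 cm; v ends 5 cm/s.
x(13) = -8 + Σ Δx = 150.5 cm.

150.5 cm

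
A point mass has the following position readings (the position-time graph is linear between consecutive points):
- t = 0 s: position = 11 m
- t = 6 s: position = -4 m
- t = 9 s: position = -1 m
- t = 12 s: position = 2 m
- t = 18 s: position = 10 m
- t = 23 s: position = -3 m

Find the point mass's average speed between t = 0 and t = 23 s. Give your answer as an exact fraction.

Average speed = (total path length)/(elapsed time); on a piecewise-linear x-t graph the path length is Σ|Δx|.
0–6 s: |Δx| = |-4 − 11| = 15 m
6–9 s: |Δx| = |-1 − -4| = 3 m
9–12 s: |Δx| = |2 − -1| = 3 m
12–18 s: |Δx| = |10 − 2| = 8 m
18–23 s: |Δx| = |-3 − 10| = 13 m
Total path = 42 m; average speed = 42/23 = 42/23 m/s.

42/23 m/s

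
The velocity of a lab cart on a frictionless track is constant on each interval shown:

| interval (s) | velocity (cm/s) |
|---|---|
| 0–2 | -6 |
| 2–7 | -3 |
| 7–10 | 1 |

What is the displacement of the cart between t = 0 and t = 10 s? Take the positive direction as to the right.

Net displacement equals the area under the velocity-time graph (areas below the axis count negative).
0–2 s: -6 × 2 = -12 cm
2–7 s: -3 × 5 = -15 cm
7–10 s: 1 × 3 = 3 cm
Net displacement = -24 cm

-24 cm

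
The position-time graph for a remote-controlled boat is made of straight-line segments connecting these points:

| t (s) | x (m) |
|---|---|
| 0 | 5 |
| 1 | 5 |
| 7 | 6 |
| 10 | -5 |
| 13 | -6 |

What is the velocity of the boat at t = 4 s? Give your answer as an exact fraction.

Velocity is the slope of the x-t graph on 1–7 s: (6 − 5)/(7 − 1) = 1/6 m/s.

1/6 m/s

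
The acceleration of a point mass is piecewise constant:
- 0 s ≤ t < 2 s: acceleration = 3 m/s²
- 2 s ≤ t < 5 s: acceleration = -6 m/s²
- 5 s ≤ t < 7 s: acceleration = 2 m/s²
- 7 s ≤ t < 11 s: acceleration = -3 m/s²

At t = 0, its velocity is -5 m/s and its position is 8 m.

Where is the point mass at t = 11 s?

-126 m

On each constant-a segment, Δv = aΔt and Δx = v₀Δt + ½aΔt²; chain segment to segment.
0–2 s: v starts -5 m/s; Δx = -5·2 + ½·3·2² = -4 m; v ends 1 m/s.
2–5 s: v starts 1 m/s; Δx = 1·3 + ½·-6·3² = -24 m; v ends -17 m/s.
5–7 s: v starts -17 m/s; Δx = -17·2 + ½·2·2² = -30 m; v ends -13 m/s.
7–11 s: v starts -13 m/s; Δx = -13·4 + ½·-3·4² = -76 m; v ends -25 m/s.
x(11) = 8 + Σ Δx = -126 m.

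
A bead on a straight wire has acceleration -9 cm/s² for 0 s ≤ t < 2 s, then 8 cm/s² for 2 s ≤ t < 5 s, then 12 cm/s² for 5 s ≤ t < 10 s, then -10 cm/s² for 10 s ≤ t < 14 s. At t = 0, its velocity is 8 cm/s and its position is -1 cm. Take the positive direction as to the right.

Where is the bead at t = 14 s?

On each constant-a segment, Δv = aΔt and Δx = v₀Δt + ½aΔt²; chain segment to segment.
0–2 s: v starts 8 cm/s; Δx = 8·2 + ½·-9·2² = -2 cm; v ends -10 cm/s.
2–5 s: v starts -10 cm/s; Δx = -10·3 + ½·8·3² = 6 cm; v ends 14 cm/s.
5–10 s: v starts 14 cm/s; Δx = 14·5 + ½·12·5² = 220 cm; v ends 74 cm/s.
10–14 s: v starts 74 cm/s; Δx = 74·4 + ½·-10·4² = 216 cm; v ends 34 cm/s.
x(14) = -1 + Σ Δx = 439 cm.

439 cm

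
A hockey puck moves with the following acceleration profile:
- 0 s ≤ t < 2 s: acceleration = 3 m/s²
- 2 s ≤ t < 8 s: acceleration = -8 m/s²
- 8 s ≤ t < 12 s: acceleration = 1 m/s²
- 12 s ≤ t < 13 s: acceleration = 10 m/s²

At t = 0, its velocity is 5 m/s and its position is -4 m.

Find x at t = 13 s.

-234 m

On each constant-a segment, Δv = aΔt and Δx = v₀Δt + ½aΔt²; chain segment to segment.
0–2 s: v starts 5 m/s; Δx = 5·2 + ½·3·2² = 16 m; v ends 11 m/s.
2–8 s: v starts 11 m/s; Δx = 11·6 + ½·-8·6² = -78 m; v ends -37 m/s.
8–12 s: v starts -37 m/s; Δx = -37·4 + ½·1·4² = -140 m; v ends -33 m/s.
12–13 s: v starts -33 m/s; Δx = -33·1 + ½·10·1² = -28 m; v ends -23 m/s.
x(13) = -4 + Σ Δx = -234 m.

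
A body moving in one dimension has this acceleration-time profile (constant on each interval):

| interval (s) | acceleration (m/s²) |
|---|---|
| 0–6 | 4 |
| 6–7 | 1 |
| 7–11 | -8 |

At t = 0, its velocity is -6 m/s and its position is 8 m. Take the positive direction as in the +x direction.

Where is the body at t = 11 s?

74.5 m

On each constant-a segment, Δv = aΔt and Δx = v₀Δt + ½aΔt²; chain segment to segment.
0–6 s: v starts -6 m/s; Δx = -6·6 + ½·4·6² = 36 m; v ends 18 m/s.
6–7 s: v starts 18 m/s; Δx = 18·1 + ½·1·1² = 18.5 m; v ends 19 m/s.
7–11 s: v starts 19 m/s; Δx = 19·4 + ½·-8·4² = 12 m; v ends -13 m/s.
x(11) = 8 + Σ Δx = 74.5 m.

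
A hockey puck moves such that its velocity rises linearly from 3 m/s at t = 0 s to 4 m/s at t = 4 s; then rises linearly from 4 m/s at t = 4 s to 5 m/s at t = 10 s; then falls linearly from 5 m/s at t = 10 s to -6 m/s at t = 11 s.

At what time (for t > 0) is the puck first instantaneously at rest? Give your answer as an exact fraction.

t = 115/11 s

v changes sign on 10–11 s (from 5 to -6); the graph is linear there, so v = 0 at t = 10 + (-5)·(11 − 10)/(-6 − 5) = 115/11 s.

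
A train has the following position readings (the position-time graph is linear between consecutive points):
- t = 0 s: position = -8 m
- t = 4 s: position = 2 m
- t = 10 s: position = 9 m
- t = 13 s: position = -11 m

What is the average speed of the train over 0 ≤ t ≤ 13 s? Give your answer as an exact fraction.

37/13 m/s

Average speed = (total path length)/(elapsed time); on a piecewise-linear x-t graph the path length is Σ|Δx|.
0–4 s: |Δx| = |2 − -8| = 10 m
4–10 s: |Δx| = |9 − 2| = 7 m
10–13 s: |Δx| = |-11 − 9| = 20 m
Total path = 37 m; average speed = 37/13 = 37/13 m/s.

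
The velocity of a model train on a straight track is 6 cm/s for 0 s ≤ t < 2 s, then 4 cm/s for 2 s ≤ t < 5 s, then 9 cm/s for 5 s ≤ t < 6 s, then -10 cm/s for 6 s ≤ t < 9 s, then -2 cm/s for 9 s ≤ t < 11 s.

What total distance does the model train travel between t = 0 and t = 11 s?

Distance (not displacement) is the total path length: add the absolute areas under v-t.
0–2 s: |6| × 2 = 12 cm
2–5 s: |4| × 3 = 12 cm
5–6 s: |9| × 1 = 9 cm
6–9 s: |-10| × 3 = 30 cm
9–11 s: |-2| × 2 = 4 cm
Total distance = 67 cm

67 cm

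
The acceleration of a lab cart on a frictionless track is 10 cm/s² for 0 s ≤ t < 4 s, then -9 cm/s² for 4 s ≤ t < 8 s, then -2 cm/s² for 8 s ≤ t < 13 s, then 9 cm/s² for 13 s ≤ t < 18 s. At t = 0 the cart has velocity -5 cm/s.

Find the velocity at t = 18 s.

34 cm/s

Δv equals the area under the a-t graph; then v = v₀ + Δv.
0–4 s: 10 × 4 = 40 cm/s
4–8 s: -9 × 4 = -36 cm/s
8–13 s: -2 × 5 = -10 cm/s
13–18 s: 9 × 5 = 45 cm/s
Δv = 39 cm/s, so v(18) = -5 + (39) = 34 cm/s.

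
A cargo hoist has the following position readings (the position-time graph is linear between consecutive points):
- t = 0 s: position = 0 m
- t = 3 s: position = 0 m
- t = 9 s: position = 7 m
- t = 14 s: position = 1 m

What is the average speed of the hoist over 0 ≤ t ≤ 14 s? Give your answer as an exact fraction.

13/14 m/s

Average speed = (total path length)/(elapsed time); on a piecewise-linear x-t graph the path length is Σ|Δx|.
0–3 s: |Δx| = |0 − 0| = 0 m
3–9 s: |Δx| = |7 − 0| = 7 m
9–14 s: |Δx| = |1 − 7| = 6 m
Total path = 13 m; average speed = 13/14 = 13/14 m/s.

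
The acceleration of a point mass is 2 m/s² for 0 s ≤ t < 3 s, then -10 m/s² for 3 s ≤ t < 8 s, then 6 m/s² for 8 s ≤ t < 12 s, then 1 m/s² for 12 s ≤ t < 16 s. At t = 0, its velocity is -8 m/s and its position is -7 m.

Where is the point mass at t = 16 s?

On each constant-a segment, Δv = aΔt and Δx = v₀Δt + ½aΔt²; chain segment to segment.
0–3 s: v starts -8 m/s; Δx = -8·3 + ½·2·3² = -15 m; v ends -2 m/s.
3–8 s: v starts -2 m/s; Δx = -2·5 + ½·-10·5² = -135 m; v ends -52 m/s.
8–12 s: v starts -52 m/s; Δx = -52·4 + ½·6·4² = -160 m; v ends -28 m/s.
12–16 s: v starts -28 m/s; Δx = -28·4 + ½·1·4² = -104 m; v ends -24 m/s.
x(16) = -7 + Σ Δx = -421 m.

-421 m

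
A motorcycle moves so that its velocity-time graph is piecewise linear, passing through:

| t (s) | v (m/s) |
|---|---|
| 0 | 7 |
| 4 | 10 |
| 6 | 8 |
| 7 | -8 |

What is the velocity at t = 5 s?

On 4–6 s the graph is linear from 10 to 8 m/s: v(5) = 10 + (8 − 10)·(5 − 4)/(6 − 4) = 9 m/s.

9 m/s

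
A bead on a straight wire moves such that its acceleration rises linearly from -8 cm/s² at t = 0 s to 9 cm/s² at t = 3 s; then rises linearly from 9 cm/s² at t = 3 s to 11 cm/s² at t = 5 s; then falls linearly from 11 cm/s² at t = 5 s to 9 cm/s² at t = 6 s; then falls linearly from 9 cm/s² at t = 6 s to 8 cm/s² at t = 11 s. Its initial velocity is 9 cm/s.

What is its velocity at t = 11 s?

83 cm/s

Δv equals the area under the a-t graph; then v = v₀ + Δv.
0–3 s: ½(-8 + 9)(3) = 1.5 cm/s
3–5 s: ½(9 + 11)(2) = 20 cm/s
5–6 s: ½(11 + 9)(1) = 10 cm/s
6–11 s: ½(9 + 8)(5) = 42.5 cm/s
Δv = 74 cm/s, so v(11) = 9 + (74) = 83 cm/s.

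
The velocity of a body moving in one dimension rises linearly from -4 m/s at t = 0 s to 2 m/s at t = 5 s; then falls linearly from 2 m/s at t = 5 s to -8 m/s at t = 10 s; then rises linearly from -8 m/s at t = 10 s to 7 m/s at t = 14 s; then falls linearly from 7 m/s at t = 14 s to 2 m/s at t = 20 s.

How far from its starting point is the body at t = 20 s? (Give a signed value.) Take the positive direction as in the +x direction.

Net displacement equals the area under the velocity-time graph (areas below the axis count negative).
0–5 s: ½(-4 + 2)(5) = -5 m
5–10 s: ½(2 + -8)(5) = -15 m
10–14 s: ½(-8 + 7)(4) = -2 m
14–20 s: ½(7 + 2)(6) = 27 m
Net displacement = 5 m

5 m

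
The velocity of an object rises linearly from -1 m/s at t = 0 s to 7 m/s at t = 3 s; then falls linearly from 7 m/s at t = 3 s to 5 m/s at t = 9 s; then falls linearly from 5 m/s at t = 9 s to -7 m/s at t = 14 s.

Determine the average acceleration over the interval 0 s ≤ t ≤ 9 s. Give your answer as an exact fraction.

Average acceleration = Δv/Δt = (5 − -1)/(9 − 0) = 2/3 m/s².

2/3 m/s²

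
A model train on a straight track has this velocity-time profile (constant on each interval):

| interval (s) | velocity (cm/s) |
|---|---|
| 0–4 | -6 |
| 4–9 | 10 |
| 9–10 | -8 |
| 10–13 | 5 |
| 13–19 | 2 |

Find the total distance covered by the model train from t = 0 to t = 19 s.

Total distance travelled is ∫|v| dt — sum the magnitudes of each area piece.
0–4 s: |-6| × 4 = 24 cm
4–9 s: |10| × 5 = 50 cm
9–10 s: |-8| × 1 = 8 cm
10–13 s: |5| × 3 = 15 cm
13–19 s: |2| × 6 = 12 cm
Total distance = 109 cm

109 cm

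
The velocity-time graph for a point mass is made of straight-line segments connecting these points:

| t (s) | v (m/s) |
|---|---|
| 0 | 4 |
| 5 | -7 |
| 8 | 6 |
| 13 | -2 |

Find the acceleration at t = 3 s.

-2.2 m/s²

Acceleration is the slope of the v-t graph on 0–5 s: (-7 − 4)/(5 − 0) = -2.2 m/s².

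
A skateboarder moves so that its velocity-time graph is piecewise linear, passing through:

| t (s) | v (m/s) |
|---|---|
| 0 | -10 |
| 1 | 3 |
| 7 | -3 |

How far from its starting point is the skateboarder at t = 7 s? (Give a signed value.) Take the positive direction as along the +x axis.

-3.5 m

Net displacement equals the area under the velocity-time graph (areas below the axis count negative).
0–1 s: ½(-10 + 3)(1) = -3.5 m
1–7 s: ½(3 + -3)(6) = 0 m
Net displacement = -3.5 m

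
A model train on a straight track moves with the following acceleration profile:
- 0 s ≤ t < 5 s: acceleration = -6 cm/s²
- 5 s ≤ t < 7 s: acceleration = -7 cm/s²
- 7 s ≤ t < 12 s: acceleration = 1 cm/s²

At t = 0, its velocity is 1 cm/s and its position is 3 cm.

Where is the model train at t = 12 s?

On each constant-a segment, Δv = aΔt and Δx = v₀Δt + ½aΔt²; chain segment to segment.
0–5 s: v starts 1 cm/s; Δx = 1·5 + ½·-6·5² = -70 cm; v ends -29 cm/s.
5–7 s: v starts -29 cm/s; Δx = -29·2 + ½·-7·2² = -72 cm; v ends -43 cm/s.
7–12 s: v starts -43 cm/s; Δx = -43·5 + ½·1·5² = -202.5 cm; v ends -38 cm/s.
x(12) = 3 + Σ Δx = -341.5 cm.

-341.5 cm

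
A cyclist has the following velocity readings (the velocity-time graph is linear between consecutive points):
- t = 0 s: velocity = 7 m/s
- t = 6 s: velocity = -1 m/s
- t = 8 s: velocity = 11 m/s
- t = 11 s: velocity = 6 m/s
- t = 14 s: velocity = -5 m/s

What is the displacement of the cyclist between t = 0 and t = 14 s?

Displacement is the signed area under the v-t curve.
0–6 s: ½(7 + -1)(6) = 18 m
6–8 s: ½(-1 + 11)(2) = 10 m
8–11 s: ½(11 + 6)(3) = 25.5 m
11–14 s: ½(6 + -5)(3) = 1.5 m
Net displacement = 55 m

55 m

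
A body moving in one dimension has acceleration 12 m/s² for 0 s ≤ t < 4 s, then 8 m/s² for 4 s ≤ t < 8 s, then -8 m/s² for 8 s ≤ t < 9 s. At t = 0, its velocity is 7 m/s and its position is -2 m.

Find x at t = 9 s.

489 m

On each constant-a segment, Δv = aΔt and Δx = v₀Δt + ½aΔt²; chain segment to segment.
0–4 s: v starts 7 m/s; Δx = 7·4 + ½·12·4² = 124 m; v ends 55 m/s.
4–8 s: v starts 55 m/s; Δx = 55·4 + ½·8·4² = 284 m; v ends 87 m/s.
8–9 s: v starts 87 m/s; Δx = 87·1 + ½·-8·1² = 83 m; v ends 79 m/s.
x(9) = -2 + Σ Δx = 489 m.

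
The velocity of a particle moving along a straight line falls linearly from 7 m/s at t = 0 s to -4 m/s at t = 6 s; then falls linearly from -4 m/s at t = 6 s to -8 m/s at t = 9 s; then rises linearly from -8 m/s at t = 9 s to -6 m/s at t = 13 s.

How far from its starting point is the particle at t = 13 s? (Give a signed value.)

Displacement is the signed area under the v-t curve.
0–6 s: ½(7 + -4)(6) = 9 m
6–9 s: ½(-4 + -8)(3) = -18 m
9–13 s: ½(-8 + -6)(4) = -28 m
Net displacement = -37 m

-37 m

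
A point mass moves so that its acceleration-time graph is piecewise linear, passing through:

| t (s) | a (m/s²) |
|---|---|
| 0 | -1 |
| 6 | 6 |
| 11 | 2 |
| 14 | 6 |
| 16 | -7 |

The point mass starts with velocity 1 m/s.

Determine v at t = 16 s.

47 m/s

Δv equals the area under the a-t graph; then v = v₀ + Δv.
0–6 s: ½(-1 + 6)(6) = 15 m/s
6–11 s: ½(6 + 2)(5) = 20 m/s
11–14 s: ½(2 + 6)(3) = 12 m/s
14–16 s: ½(6 + -7)(2) = -1 m/s
Δv = 46 m/s, so v(16) = 1 + (46) = 47 m/s.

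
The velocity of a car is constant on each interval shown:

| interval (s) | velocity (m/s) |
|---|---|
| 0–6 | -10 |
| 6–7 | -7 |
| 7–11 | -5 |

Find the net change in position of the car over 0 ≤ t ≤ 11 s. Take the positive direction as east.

-87 m

Displacement is the signed area under the v-t curve.
0–6 s: -10 × 6 = -60 m
6–7 s: -7 × 1 = -7 m
7–11 s: -5 × 4 = -20 m
Net displacement = -87 m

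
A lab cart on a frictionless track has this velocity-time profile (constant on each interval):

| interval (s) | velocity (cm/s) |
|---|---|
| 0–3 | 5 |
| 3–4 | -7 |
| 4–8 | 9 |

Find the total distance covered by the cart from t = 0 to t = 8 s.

Total distance travelled is ∫|v| dt — sum the magnitudes of each area piece.
0–3 s: |5| × 3 = 15 cm
3–4 s: |-7| × 1 = 7 cm
4–8 s: |9| × 4 = 36 cm
Total distance = 58 cm

58 cm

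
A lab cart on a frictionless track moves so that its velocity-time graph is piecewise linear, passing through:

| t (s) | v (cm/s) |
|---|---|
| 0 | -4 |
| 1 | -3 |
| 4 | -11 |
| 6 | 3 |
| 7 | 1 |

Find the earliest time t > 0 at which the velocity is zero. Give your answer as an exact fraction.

t = 39/7 s

v changes sign on 4–6 s (from -11 to 3); the graph is linear there, so v = 0 at t = 4 + (11)·(6 − 4)/(3 − -11) = 39/7 s.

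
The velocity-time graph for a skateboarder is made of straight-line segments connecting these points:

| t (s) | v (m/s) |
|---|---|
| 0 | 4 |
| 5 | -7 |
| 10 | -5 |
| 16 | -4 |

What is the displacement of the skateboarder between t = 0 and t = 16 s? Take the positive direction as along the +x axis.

Displacement is the signed area under the v-t curve.
0–5 s: ½(4 + -7)(5) = -7.5 m
5–10 s: ½(-7 + -5)(5) = -30 m
10–16 s: ½(-5 + -4)(6) = -27 m
Net displacement = -64.5 m

-64.5 m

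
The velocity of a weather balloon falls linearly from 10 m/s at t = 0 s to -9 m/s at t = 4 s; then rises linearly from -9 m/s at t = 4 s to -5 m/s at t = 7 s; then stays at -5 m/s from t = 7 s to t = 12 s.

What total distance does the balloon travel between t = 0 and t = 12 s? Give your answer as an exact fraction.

Distance (not displacement) is the total path length: add the absolute areas under v-t.
0–4 s: v = 0 at t = 40/19 s; triangle areas 200/19 + 162/19 = 362/19 m
4–7 s: |½(-9 + -5)(3)| = 21 m
7–12 s: |-5| × 5 = 25 m
Total distance = 1236/19 m

1236/19 m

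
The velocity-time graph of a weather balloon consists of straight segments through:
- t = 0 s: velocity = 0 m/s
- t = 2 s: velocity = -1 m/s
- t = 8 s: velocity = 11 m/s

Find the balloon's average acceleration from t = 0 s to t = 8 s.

1.375 m/s²

Average acceleration = Δv/Δt = (11 − 0)/(8 − 0) = 1.375 m/s².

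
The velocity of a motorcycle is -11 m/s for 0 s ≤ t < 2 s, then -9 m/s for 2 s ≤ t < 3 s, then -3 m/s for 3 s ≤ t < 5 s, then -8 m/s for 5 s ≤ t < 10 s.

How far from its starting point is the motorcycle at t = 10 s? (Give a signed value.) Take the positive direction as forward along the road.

Net displacement equals the area under the velocity-time graph (areas below the axis count negative).
0–2 s: -11 × 2 = -22 m
2–3 s: -9 × 1 = -9 m
3–5 s: -3 × 2 = -6 m
5–10 s: -8 × 5 = -40 m
Net displacement = -77 m

-77 m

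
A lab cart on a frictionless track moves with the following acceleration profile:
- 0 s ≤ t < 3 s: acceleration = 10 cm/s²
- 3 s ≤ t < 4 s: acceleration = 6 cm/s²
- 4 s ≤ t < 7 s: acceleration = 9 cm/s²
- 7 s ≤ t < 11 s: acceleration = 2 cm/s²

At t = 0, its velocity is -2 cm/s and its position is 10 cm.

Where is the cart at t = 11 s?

On each constant-a segment, Δv = aΔt and Δx = v₀Δt + ½aΔt²; chain segment to segment.
0–3 s: v starts -2 cm/s; Δx = -2·3 + ½·10·3² = 39 cm; v ends 28 cm/s.
3–4 s: v starts 28 cm/s; Δx = 28·1 + ½·6·1² = 31 cm; v ends 34 cm/s.
4–7 s: v starts 34 cm/s; Δx = 34·3 + ½·9·3² = 142.5 cm; v ends 61 cm/s.
7–11 s: v starts 61 cm/s; Δx = 61·4 + ½·2·4² = 260 cm; v ends 69 cm/s.
x(11) = 10 + Σ Δx = 482.5 cm.

482.5 cm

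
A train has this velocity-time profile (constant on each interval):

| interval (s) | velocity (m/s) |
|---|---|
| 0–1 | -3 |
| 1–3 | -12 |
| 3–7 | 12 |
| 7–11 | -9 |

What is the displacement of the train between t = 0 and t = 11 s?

-15 m

Displacement is the signed area under the v-t curve.
0–1 s: -3 × 1 = -3 m
1–3 s: -12 × 2 = -24 m
3–7 s: 12 × 4 = 48 m
7–11 s: -9 × 4 = -36 m
Net displacement = -15 m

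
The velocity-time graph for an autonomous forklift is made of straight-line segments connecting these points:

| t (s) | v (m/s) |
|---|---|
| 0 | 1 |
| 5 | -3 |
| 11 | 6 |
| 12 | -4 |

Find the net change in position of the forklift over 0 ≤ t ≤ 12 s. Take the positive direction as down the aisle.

5 m

Net displacement equals the area under the velocity-time graph (areas below the axis count negative).
0–5 s: ½(1 + -3)(5) = -5 m
5–11 s: ½(-3 + 6)(6) = 9 m
11–12 s: ½(6 + -4)(1) = 1 m
Net displacement = 5 m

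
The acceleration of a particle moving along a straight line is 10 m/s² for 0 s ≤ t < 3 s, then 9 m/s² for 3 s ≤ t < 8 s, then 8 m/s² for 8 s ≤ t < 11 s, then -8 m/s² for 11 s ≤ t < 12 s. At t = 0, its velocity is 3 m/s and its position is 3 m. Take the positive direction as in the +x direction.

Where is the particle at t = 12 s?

On each constant-a segment, Δv = aΔt and Δx = v₀Δt + ½aΔt²; chain segment to segment.
0–3 s: v starts 3 m/s; Δx = 3·3 + ½·10·3² = 54 m; v ends 33 m/s.
3–8 s: v starts 33 m/s; Δx = 33·5 + ½·9·5² = 277.5 m; v ends 78 m/s.
8–11 s: v starts 78 m/s; Δx = 78·3 + ½·8·3² = 270 m; v ends 102 m/s.
11–12 s: v starts 102 m/s; Δx = 102·1 + ½·-8·1² = 98 m; v ends 94 m/s.
x(12) = 3 + Σ Δx = 702.5 m.

702.5 m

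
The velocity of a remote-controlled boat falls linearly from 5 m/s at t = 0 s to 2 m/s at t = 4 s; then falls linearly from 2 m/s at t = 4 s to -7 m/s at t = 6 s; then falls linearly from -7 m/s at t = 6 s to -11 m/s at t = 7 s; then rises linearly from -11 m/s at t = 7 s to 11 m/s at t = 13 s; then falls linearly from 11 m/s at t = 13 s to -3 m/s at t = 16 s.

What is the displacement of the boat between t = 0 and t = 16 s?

12 m

Net displacement equals the area under the velocity-time graph (areas below the axis count negative).
0–4 s: ½(5 + 2)(4) = 14 m
4–6 s: ½(2 + -7)(2) = -5 m
6–7 s: ½(-7 + -11)(1) = -9 m
7–13 s: ½(-11 + 11)(6) = 0 m
13–16 s: ½(11 + -3)(3) = 12 m
Net displacement = 12 m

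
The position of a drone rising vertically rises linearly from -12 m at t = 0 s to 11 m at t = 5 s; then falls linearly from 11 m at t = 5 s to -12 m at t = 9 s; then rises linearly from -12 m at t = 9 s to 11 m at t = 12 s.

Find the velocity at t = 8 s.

-5.75 m/s

Velocity is the slope of the x-t graph on 5–9 s: (-12 − 11)/(9 − 5) = -5.75 m/s.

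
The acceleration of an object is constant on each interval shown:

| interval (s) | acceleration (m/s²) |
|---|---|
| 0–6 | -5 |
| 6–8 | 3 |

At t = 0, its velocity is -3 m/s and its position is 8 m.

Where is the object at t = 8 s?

On each constant-a segment, Δv = aΔt and Δx = v₀Δt + ½aΔt²; chain segment to segment.
0–6 s: v starts -3 m/s; Δx = -3·6 + ½·-5·6² = -108 m; v ends -33 m/s.
6–8 s: v starts -33 m/s; Δx = -33·2 + ½·3·2² = -60 m; v ends -27 m/s.
x(8) = 8 + Σ Δx = -160 m.

-160 m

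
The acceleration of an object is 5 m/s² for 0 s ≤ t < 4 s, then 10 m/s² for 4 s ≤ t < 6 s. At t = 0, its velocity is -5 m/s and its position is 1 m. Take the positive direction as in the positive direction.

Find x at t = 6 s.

On each constant-a segment, Δv = aΔt and Δx = v₀Δt + ½aΔt²; chain segment to segment.
0–4 s: v starts -5 m/s; Δx = -5·4 + ½·5·4² = 20 m; v ends 15 m/s.
4–6 s: v starts 15 m/s; Δx = 15·2 + ½·10·2² = 50 m; v ends 35 m/s.
x(6) = 1 + Σ Δx = 71 m.

71 m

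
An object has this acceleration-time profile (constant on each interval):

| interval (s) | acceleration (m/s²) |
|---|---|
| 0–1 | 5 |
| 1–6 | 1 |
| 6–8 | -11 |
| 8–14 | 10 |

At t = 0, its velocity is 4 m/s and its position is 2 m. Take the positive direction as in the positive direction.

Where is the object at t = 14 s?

On each constant-a segment, Δv = aΔt and Δx = v₀Δt + ½aΔt²; chain segment to segment.
0–1 s: v starts 4 m/s; Δx = 4·1 + ½·5·1² = 6.5 m; v ends 9 m/s.
1–6 s: v starts 9 m/s; Δx = 9·5 + ½·1·5² = 57.5 m; v ends 14 m/s.
6–8 s: v starts 14 m/s; Δx = 14·2 + ½·-11·2² = 6 m; v ends -8 m/s.
8–14 s: v starts -8 m/s; Δx = -8·6 + ½·10·6² = 132 m; v ends 52 m/s.
x(14) = 2 + Σ Δx = 204 m.

204 m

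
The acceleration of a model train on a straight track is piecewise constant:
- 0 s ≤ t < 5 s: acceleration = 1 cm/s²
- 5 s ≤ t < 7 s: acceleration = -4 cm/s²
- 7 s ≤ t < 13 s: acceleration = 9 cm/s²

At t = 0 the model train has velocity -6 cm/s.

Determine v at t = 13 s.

Δv equals the area under the a-t graph; then v = v₀ + Δv.
0–5 s: 1 × 5 = 5 cm/s
5–7 s: -4 × 2 = -8 cm/s
7–13 s: 9 × 6 = 54 cm/s
Δv = 51 cm/s, so v(13) = -6 + (51) = 45 cm/s.

45 cm/s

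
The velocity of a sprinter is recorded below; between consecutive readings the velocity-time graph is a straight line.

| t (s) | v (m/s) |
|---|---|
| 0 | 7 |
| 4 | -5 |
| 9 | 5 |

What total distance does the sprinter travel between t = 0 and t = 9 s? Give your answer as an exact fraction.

Total distance travelled is ∫|v| dt — sum the magnitudes of each area piece.
0–4 s: v = 0 at t = 7/3 s; triangle areas 49/6 + 25/6 = 37/3 m
4–9 s: v = 0 at t = 6.5 s; triangle areas 6.25 + 6.25 = 12.5 m
Total distance = 149/6 m

149/6 m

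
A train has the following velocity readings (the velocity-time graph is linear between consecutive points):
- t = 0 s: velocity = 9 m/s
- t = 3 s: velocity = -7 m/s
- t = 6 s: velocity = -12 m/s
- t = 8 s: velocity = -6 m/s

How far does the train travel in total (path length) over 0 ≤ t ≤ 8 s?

58.6875 m

Total distance travelled is ∫|v| dt — sum the magnitudes of each area piece.
0–3 s: v = 0 at t = 1.6875 s; triangle areas 7.59375 + 4.59375 = 12.1875 m
3–6 s: |½(-7 + -12)(3)| = 28.5 m
6–8 s: |½(-12 + -6)(2)| = 18 m
Total distance = 58.6875 m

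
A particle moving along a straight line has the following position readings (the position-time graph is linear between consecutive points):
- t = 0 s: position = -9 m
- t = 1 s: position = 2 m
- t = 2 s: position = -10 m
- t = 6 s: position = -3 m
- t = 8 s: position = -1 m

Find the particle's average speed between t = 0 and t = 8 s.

4 m/s

Average speed = (total path length)/(elapsed time); on a piecewise-linear x-t graph the path length is Σ|Δx|.
0–1 s: |Δx| = |2 − -9| = 11 m
1–2 s: |Δx| = |-10 − 2| = 12 m
2–6 s: |Δx| = |-3 − -10| = 7 m
6–8 s: |Δx| = |-1 − -3| = 2 m
Total path = 32 m; average speed = 32/8 = 4 m/s.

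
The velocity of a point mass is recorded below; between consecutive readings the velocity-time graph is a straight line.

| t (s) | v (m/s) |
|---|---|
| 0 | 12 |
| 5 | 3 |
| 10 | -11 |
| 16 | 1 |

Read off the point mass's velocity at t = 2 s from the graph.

On 0–5 s the graph is linear from 12 to 3 m/s: v(2) = 12 + (3 − 12)·(2 − 0)/(5 − 0) = 8.4 m/s.

8.4 m/s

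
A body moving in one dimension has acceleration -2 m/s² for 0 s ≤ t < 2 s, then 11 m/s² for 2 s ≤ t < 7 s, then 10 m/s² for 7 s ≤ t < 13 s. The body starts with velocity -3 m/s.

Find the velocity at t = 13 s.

Δv equals the area under the a-t graph; then v = v₀ + Δv.
0–2 s: -2 × 2 = -4 m/s
2–7 s: 11 × 5 = 55 m/s
7–13 s: 10 × 6 = 60 m/s
Δv = 111 m/s, so v(13) = -3 + (111) = 108 m/s.

108 m/s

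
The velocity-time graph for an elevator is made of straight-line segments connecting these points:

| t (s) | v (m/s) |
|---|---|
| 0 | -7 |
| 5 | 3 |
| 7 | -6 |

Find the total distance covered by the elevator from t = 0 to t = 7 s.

Total distance travelled is ∫|v| dt — sum the magnitudes of each area piece.
0–5 s: v = 0 at t = 3.5 s; triangle areas 12.25 + 2.25 = 14.5 m
5–7 s: v = 0 at t = 17/3 s; triangle areas 1 + 4 = 5 m
Total distance = 19.5 m

19.5 m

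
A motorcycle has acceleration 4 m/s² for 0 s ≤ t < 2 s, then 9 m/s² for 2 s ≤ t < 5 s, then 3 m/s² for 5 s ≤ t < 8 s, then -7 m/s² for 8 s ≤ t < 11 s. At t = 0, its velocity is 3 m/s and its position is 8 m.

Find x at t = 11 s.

332.5 m

On each constant-a segment, Δv = aΔt and Δx = v₀Δt + ½aΔt²; chain segment to segment.
0–2 s: v starts 3 m/s; Δx = 3·2 + ½·4·2² = 14 m; v ends 11 m/s.
2–5 s: v starts 11 m/s; Δx = 11·3 + ½·9·3² = 73.5 m; v ends 38 m/s.
5–8 s: v starts 38 m/s; Δx = 38·3 + ½·3·3² = 127.5 m; v ends 47 m/s.
8–11 s: v starts 47 m/s; Δx = 47·3 + ½·-7·3² = 109.5 m; v ends 26 m/s.
x(11) = 8 + Σ Δx = 332.5 m.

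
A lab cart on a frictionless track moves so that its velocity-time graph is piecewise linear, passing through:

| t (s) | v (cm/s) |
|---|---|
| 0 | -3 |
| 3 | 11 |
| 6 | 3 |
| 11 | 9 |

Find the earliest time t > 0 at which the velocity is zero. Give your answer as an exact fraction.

v changes sign on 0–3 s (from -3 to 11); the graph is linear there, so v = 0 at t = 0 + (3)·(3 − 0)/(11 − -3) = 9/14 s.

t = 9/14 s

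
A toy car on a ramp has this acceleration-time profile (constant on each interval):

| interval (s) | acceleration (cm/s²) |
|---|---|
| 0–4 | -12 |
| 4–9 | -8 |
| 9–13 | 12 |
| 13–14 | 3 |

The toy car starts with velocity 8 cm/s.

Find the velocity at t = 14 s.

-29 cm/s

Δv equals the area under the a-t graph; then v = v₀ + Δv.
0–4 s: -12 × 4 = -48 cm/s
4–9 s: -8 × 5 = -40 cm/s
9–13 s: 12 × 4 = 48 cm/s
13–14 s: 3 × 1 = 3 cm/s
Δv = -37 cm/s, so v(14) = 8 + (-37) = -29 cm/s.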